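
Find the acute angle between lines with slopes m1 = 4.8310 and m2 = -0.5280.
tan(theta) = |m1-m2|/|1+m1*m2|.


m1-m2 = 5.359
1+m1*m2 = -1.550768
tan(theta) = |5.359/(-1.550768)| = 3.455707
theta = arctan(|5.359/(-1.550768)|) = 73.8608 degrees (acute angle)

73.8608 degrees


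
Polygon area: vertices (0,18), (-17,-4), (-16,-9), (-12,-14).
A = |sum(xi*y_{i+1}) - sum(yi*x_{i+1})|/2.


sum(xi*y_{i+1}) = 0*(-4) - 17*(-9) - 16*(-14) - 12*18 = 161
sum(yi*x_{i+1}) = 18*(-17) - 4*(-16) - 9*(-12) - 14*0 = -134
Area = |161 + 134|/2 = 295/2 = 147.5000

147.5000 sq units


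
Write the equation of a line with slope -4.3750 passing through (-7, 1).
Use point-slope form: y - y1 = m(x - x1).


y - 1 = -4.3750(x + 7)
y = -4.3750x + 1 + 4.3750*(-7)
y = -4.3750x - 29.6250

y = -4.3750x - 29.6250


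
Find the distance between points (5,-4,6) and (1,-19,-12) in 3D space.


dx=-4, dy=-15, dz=-18
d = sqrt(16+225+324) = sqrt(565) = 23.7697

23.7697


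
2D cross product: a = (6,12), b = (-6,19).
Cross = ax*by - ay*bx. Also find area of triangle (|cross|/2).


cross = 6*19 - 12*(-6) = 114 + 72 = 186
Triangle area = |186|/2 = 186/2 = 93.0000

cross = 186, triangle area = 93.0000


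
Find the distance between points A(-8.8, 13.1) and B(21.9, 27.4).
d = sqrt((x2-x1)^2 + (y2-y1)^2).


dx = 21.9 + 8.8 = 30.7
dy = 27.4 - 13.1 = 14.3
d = sqrt(942.49 + 204.49) = sqrt(1146.98) = 33.8671

33.8671


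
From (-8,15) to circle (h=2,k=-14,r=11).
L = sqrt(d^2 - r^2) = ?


d = sqrt((-8-2)^2 + (15+ 14)^2) = sqrt(100+841) = 30.6757
L = sqrt(941.0000 - 121) = sqrt(820.0000) = 28.6356

28.6356


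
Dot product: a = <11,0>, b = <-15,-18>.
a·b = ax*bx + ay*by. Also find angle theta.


a·b = 11*(-15) + 0*(-18) = -165 + 0 = -165
|a| = sqrt(121+0) = 11.0000
|b| = sqrt(225+324) = 23.4307
cos(theta) = -165/(sqrt(121)*sqrt(549)) = -165/sqrt(66429) = -0.640184
theta = arccos(-165/sqrt(66429)) = 129.8056 degrees

a·b = -165, theta = 129.8056 deg


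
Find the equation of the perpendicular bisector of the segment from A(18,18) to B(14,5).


Midpoint = (16, 11.5)
Slope of AB = dy/dx = -13/(-4) = 3.2500
Perp slope = -dx/dy = -4/13 = -0.3077
b = My - (perp slope)*Mx = 11.5 + (-4*16)/(-13) = 11.5 + 4.9231 = 16.4231

y = -0.3077x + 16.4231


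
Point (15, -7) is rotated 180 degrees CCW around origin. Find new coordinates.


cos(180) = -1, sin(180) = 0
x' = 15*(-1) + 7*0 = -15
y' = 15*0 - 7*(-1) = 7

(-15, 7)


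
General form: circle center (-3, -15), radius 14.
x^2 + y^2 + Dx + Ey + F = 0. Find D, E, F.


(x+ 3)^2 + (y+ 15)^2 = 14^2
D = -2h = 6, E = -2k = 30
F = h^2+k^2-r^2 = 9+225-196 = 38

D = 6, E = 30, F = 38


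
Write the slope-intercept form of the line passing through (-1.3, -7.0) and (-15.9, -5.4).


m = (1.6)/(-14.6) = -0.1096
b = y1 - m*x1 = -7.0 - (1.6*(-1.3))/(-14.6) = -7.0 - 0.1425 = -7.1425

y = -0.1096x - 7.1425


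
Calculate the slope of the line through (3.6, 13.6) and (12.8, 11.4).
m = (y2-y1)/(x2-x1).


dy = 11.4 - 13.6 = -2.2
dx = 12.8 - 3.6 = 9.2
m = -2.2/9.2 = -0.2391

m = -0.2391


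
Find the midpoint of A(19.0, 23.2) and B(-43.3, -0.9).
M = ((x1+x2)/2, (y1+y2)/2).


Mx = (19.0 - 43.3)/2 = -24.3/2 = -12.1500
My = (23.2 - 0.9)/2 = 22.3/2 = 11.1500

(-12.1500, 11.1500)


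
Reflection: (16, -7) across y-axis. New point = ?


Reflection rule for y-axis: (-x, y)
(16, -7) -> (-16, -7)

(-16, -7)


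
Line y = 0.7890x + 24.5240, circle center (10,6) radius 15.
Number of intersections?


Substitute y = 0.7890x + 24.5240: (x-10)^2 + (0.7890x+24.5240-6)^2 = 225
Expand to Ax^2 + Bx + C = 0, where b-k = 18.524
A = 1+m^2 = 1.622521
B = 2(m(b-k) - h) = 2(0.7890*18.524 - 10) = 9.230872
C = h^2 + (b-k)^2 - r^2 = 100 + 343.138576 - 225 = 218.138576
disc = B^2-4AC = 85.2090 - 1415.7377 = -1330.5287
disc < 0

0 intersection points


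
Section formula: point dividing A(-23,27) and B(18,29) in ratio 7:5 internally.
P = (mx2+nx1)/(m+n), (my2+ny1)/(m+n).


Px = (7*18 + 5*(-23))/12 = 11/12 = 0.9167
Py = (7*29 + 5*27)/12 = 338/12 = 28.1667

P = (0.9167, 28.1667)


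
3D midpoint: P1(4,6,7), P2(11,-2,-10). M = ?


Mx = (4+11)/2 = 7.5000
My = (6- 2)/2 = 2.0000
Mz = (7- 10)/2 = -1.5000

M = (7.5000, 2.0000, -1.5000)


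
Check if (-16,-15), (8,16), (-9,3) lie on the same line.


-16*(16-3) + 8*(3+ 15) - 9*(-15-16)
= -208 + 144 + 279 = 215

No, not collinear (determinant = 215)


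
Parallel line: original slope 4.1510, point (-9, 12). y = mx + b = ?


Parallel lines have equal slopes.
m2 = 4.1510
b2 = 12 - 4.1510*(-9) = 49.3590

y = 4.1510x + 49.3590


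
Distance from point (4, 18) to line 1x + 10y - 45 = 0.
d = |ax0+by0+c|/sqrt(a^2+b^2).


|1*4 + 10*18 - 45| = |139| = 139
sqrt(1 + 100) = sqrt(101) = 10.0499
d = 139/sqrt(101) = 13.8310

13.8310


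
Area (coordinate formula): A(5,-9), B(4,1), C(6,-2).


5*(1+ 2) = 15
4*(-2+ 9) = 28
6*(-9-1) = -60
sum = -17
Area = |-17|/2 = 8.5000

8.5000 sq units


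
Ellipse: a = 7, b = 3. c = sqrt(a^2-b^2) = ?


c^2 = 7^2 - 3^2 = 49 - 9 = 40
c = sqrt(40) = 6.3246

c = 6.3246


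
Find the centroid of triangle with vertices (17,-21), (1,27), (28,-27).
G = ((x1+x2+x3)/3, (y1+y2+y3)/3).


Gx = (17+1+28)/3 = 46/3 = 15.3333
Gy = (-21+27- 27)/3 = -21/3 = -7.0000

G = (15.3333, -7.0000)


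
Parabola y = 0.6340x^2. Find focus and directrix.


a = 0.6340
1/(4a) = 0.3943
Focus = (0, 0.3943)
Directrix: y = -0.3943

Focus = (0, 0.3943), Directrix: y = -0.3943


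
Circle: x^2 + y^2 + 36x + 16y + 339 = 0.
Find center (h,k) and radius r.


h = -D/2 = -36/2 = -18
k = -E/2 = -16/2 = -8
r^2 = h^2 + k^2 - F = 324 + 64 - 339 = 49
r = 7

Center (-18, -8), radius = 7


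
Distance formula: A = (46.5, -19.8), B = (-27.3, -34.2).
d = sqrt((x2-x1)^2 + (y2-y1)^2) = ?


dx = -27.3 - 46.5 = -73.8
dy = -34.2 + 19.8 = -14.4
d = sqrt(5446.44 + 207.36) = sqrt(5653.8) = 75.1918

75.1918


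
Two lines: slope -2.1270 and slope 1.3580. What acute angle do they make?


m1-m2 = -3.485
1+m1*m2 = -1.888466
tan(theta) = |-3.485/(-1.888466)| = 1.845413
theta = arctan(|-3.485/(-1.888466)|) = 61.5474 degrees (acute angle)

61.5474 degrees


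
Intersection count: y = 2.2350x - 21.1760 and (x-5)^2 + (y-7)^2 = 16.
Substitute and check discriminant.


Substitute y = 2.2350x - 21.1760: (x-5)^2 + (2.2350x- 21.1760-7)^2 = 16
Expand to Ax^2 + Bx + C = 0, where b-k = -28.176
A = 1+m^2 = 5.995225
B = 2(m(b-k) - h) = 2(2.2350*(-28.176) - 5) = -135.94672
C = h^2 + (b-k)^2 - r^2 = 25 + 793.886976 - 16 = 802.886976
disc = B^2-4AC = 18481.5107 - 19253.9523 = -772.4416
disc < 0

0 intersection points


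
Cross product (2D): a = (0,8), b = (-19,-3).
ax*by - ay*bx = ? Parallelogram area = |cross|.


cross = 0*(-3) - 8*(-19) = 0 + 152 = 152
Parallelogram area = |152| = 152

cross = 152, parallelogram area = 152


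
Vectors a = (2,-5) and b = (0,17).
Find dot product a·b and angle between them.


a·b = 2*0 - 5*17 = 0 - 85 = -85
|a| = sqrt(4+25) = 5.3852
|b| = sqrt(0+289) = 17.0000
cos(theta) = -85/(sqrt(29)*sqrt(289)) = -85/sqrt(8381) = -0.928477
theta = arccos(-85/sqrt(8381)) = 158.1986 degrees

a·b = -85, theta = 158.1986 deg


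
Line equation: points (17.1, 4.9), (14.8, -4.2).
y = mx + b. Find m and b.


m = (-9.1)/(-2.3) = 3.9565
b = y1 - m*x1 = 4.9 - (-9.1*17.1)/(-2.3) = 4.9 - 67.6565 = -62.7565

y = 3.9565x - 62.7565


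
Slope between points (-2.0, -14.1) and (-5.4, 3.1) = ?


dy = 3.1 + 14.1 = 17.2
dx = -5.4 + 2.0 = -3.4
m = 17.2/(-3.4) = -5.0588

m = -5.0588


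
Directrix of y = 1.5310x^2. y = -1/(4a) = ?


a = 1.5310
1/(4a) = 0.1633
directrix: y = -0.1633 = -0.1633

y = -0.1633


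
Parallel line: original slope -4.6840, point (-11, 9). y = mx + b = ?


Parallel lines have equal slopes.
m2 = -4.6840
b2 = 9 + 4.6840*(-11) = -42.5240

y = -4.6840x - 42.5240


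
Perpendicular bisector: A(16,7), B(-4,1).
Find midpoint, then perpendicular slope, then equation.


Midpoint = (6, 4)
Slope of AB = dy/dx = -6/(-20) = 0.3000
Perp slope = -dx/dy = -20/6 = -3.3333
b = My - (perp slope)*Mx = 4 + (-20*6)/(-6) = 4 + 20.0000 = 24.0000

y = -3.3333x + 24.0000


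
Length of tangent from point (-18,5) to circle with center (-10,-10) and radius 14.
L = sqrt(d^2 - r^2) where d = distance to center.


d = sqrt((-18+ 10)^2 + (5+ 10)^2) = sqrt(64+225) = 17.0000
L = sqrt(289.0000 - 196) = sqrt(93.0000) = 9.6437

9.6437


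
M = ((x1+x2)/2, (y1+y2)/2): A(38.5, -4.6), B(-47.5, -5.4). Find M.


Mx = (38.5 - 47.5)/2 = -9.0/2 = -4.5000
My = (-4.6 - 5.4)/2 = -10.0/2 = -5.0000

(-4.5000, -5.0000)


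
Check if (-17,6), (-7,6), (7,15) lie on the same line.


-17*(6-15) - 7*(15-6) + 7*(6-6)
= 153 - 63 + 0 = 90

No, not collinear (determinant = 90)


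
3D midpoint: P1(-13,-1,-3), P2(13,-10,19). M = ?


Mx = (-13+13)/2 = 0
My = (-1- 10)/2 = -5.5000
Mz = (-3+19)/2 = 8.0000

M = (0, -5.5000, 8.0000)


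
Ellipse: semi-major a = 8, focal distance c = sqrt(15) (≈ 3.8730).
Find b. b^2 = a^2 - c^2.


b^2 = 8^2 - (sqrt(15))^2 = 64 - 15 = 49
b = sqrt(49) = 7

b = 7


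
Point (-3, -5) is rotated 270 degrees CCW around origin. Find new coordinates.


cos(270) = 0, sin(270) = -1
x' = -3*0 + 5*(-1) = -5
y' = -3*(-1) - 5*0 = 3

(-5, 3)


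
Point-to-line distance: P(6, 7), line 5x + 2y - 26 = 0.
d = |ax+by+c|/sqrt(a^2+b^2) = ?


|5*6 + 2*7 - 26| = |18| = 18
sqrt(25 + 4) = sqrt(29) = 5.3852
d = 18/sqrt(29) = 3.3425

3.3425


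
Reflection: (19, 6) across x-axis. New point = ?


Reflection rule for x-axis: (x, -y)
(19, 6) -> (19, -6)

(19, -6)


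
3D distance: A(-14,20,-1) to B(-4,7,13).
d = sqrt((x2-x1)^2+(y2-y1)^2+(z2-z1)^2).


dx=10, dy=-13, dz=14
d = sqrt(100+169+196) = sqrt(465) = 21.5639

21.5639


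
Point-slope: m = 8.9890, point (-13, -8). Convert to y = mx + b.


y + 8 = 8.9890(x + 13)
y = 8.9890x - 8 - 8.9890*(-13)
y = 8.9890x + 108.8570

y = 8.9890x + 108.8570


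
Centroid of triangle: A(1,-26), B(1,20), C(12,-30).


Gx = (1+1+12)/3 = 14/3 = 4.6667
Gy = (-26+20- 30)/3 = -36/3 = -12.0000

G = (4.6667, -12.0000)


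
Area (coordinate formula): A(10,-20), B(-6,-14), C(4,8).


10*(-14-8) = -220
-6*(8+ 20) = -168
4*(-20+ 14) = -24
sum = -412
Area = |-412|/2 = 206.0000

206.0000 sq units


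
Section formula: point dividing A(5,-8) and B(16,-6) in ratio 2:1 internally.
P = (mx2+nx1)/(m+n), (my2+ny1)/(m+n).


Px = (2*16 + 1*5)/3 = 37/3 = 12.3333
Py = (2*(-6) + 1*(-8))/3 = -20/3 = -6.6667

P = (12.3333, -6.6667)


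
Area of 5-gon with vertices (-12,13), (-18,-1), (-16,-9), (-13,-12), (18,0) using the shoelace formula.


sum(xi*y_{i+1}) = -12*(-1) - 18*(-9) - 16*(-12) - 13*0 + 18*13 = 600
sum(yi*x_{i+1}) = 13*(-18) - 1*(-16) - 9*(-13) - 12*18 + 0*(-12) = -317
Area = |600 + 317|/2 = 917/2 = 458.5000

458.5000 sq units


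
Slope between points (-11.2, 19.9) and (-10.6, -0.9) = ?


dy = -0.9 - 19.9 = -20.8
dx = -10.6 + 11.2 = 0.6
m = -20.8/0.6 = -34.6667

m = -34.6667


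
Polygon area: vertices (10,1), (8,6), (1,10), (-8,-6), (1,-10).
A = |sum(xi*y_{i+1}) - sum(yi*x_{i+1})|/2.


sum(xi*y_{i+1}) = 10*6 + 8*10 + 1*(-6) - 8*(-10) + 1*1 = 215
sum(yi*x_{i+1}) = 1*8 + 6*1 + 10*(-8) - 6*1 - 10*10 = -172
Area = |215 + 172|/2 = 387/2 = 193.5000

193.5000 sq units


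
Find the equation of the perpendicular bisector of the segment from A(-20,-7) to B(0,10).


Midpoint = (-10, 1.5)
Slope of AB = dy/dx = 17/20 = 0.8500
Perp slope = -dx/dy = -20/17 = -1.1765
b = My - (perp slope)*Mx = 1.5 + (20*(-10))/17 = 1.5 - 11.7647 = -10.2647

y = -1.1765x - 10.2647


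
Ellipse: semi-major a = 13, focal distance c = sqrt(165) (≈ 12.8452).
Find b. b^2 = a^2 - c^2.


b^2 = 13^2 - (sqrt(165))^2 = 169 - 165 = 4
b = sqrt(4) = 2

b = 2


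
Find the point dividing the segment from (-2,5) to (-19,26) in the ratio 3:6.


Px = (3*(-19) + 6*(-2))/9 = -69/9 = -7.6667
Py = (3*26 + 6*5)/9 = 108/9 = 12.0000

P = (-7.6667, 12.0000)


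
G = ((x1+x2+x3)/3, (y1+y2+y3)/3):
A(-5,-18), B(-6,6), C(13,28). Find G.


Gx = (-5- 6+13)/3 = 2/3 = 0.6667
Gy = (-18+6+28)/3 = 16/3 = 5.3333

G = (0.6667, 5.3333)


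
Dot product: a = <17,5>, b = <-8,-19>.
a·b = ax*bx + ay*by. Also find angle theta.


a·b = 17*(-8) + 5*(-19) = -136 - 95 = -231
|a| = sqrt(289+25) = 17.7200
|b| = sqrt(64+361) = 20.6155
cos(theta) = -231/(sqrt(314)*sqrt(425)) = -231/sqrt(133450) = -0.632343
theta = arccos(-231/sqrt(133450)) = 129.2232 degrees

a·b = -231, theta = 129.2232 deg


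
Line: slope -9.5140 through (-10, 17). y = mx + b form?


y - 17 = -9.5140(x + 10)
y = -9.5140x + 17 + 9.5140*(-10)
y = -9.5140x - 78.1400

y = -9.5140x - 78.1400


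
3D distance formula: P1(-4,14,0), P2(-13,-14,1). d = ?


dx=-9, dy=-28, dz=1
d = sqrt(81+784+1) = sqrt(866) = 29.4279

29.4279


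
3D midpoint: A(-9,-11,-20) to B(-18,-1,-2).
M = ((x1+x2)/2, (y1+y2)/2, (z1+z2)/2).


Mx = (-9- 18)/2 = -13.5000
My = (-11- 1)/2 = -6.0000
Mz = (-20- 2)/2 = -11.0000

M = (-13.5000, -6.0000, -11.0000)


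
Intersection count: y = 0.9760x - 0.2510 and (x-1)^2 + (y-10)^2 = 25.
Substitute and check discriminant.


Substitute y = 0.9760x - 0.2510: (x-1)^2 + (0.9760x- 0.2510-10)^2 = 25
Expand to Ax^2 + Bx + C = 0, where b-k = -10.251
A = 1+m^2 = 1.952576
B = 2(m(b-k) - h) = 2(0.9760*(-10.251) - 1) = -22.009952
C = h^2 + (b-k)^2 - r^2 = 1 + 105.083001 - 25 = 81.083001
disc = B^2-4AC = 484.4380 - 633.2829 = -148.8449
disc < 0

0 intersection points


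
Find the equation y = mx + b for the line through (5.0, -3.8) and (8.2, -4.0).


m = (-0.2)/(3.2) = -0.0625
b = y1 - m*x1 = -3.8 - (-0.2*5.0)/(3.2) = -3.8 + 0.3125 = -3.4875

y = -0.0625x - 3.4875


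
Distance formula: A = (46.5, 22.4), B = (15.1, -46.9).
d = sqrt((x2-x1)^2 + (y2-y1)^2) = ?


dx = 15.1 - 46.5 = -31.4
dy = -46.9 - 22.4 = -69.3
d = sqrt(985.96 + 4802.49) = sqrt(5788.45) = 76.0819

76.0819


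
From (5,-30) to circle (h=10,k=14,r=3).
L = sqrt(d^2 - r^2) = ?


d = sqrt((5-10)^2 + (-30-14)^2) = sqrt(25+1936) = 44.2832
L = sqrt(1961.0000 - 9) = sqrt(1952.0000) = 44.1814

44.1814


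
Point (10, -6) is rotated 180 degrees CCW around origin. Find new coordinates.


cos(180) = -1, sin(180) = 0
x' = 10*(-1) + 6*0 = -10
y' = 10*0 - 6*(-1) = 6

(-10, 6)


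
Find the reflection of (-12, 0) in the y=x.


Reflection rule for y=x: (y, x)
(-12, 0) -> (0, -12)

(0, -12)


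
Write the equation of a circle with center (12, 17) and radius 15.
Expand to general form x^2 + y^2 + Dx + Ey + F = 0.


(x-12)^2 + (y-17)^2 = 15^2
D = -2h = -24, E = -2k = -34
F = h^2+k^2-r^2 = 144+289-225 = 208

x^2 + y^2 - 24x - 34y + 208 = 0


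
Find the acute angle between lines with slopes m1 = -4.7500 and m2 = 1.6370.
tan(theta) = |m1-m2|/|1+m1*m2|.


m1-m2 = -6.387
1+m1*m2 = -6.77575
tan(theta) = |-6.387/(-6.77575)| = 0.942626
theta = arctan(|-6.387/(-6.77575)|) = 43.3083 degrees (acute angle)

43.3083 degrees


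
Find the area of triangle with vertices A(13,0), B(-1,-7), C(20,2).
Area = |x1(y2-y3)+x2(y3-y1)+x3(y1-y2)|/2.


13*(-7-2) = -117
-1*(2-0) = -2
20*(0+ 7) = 140
sum = 21
Area = |21|/2 = 10.5000

10.5000 sq units


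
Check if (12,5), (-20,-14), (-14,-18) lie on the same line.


12*(-14+ 18) - 20*(-18-5) - 14*(5+ 14)
= 48 + 460 - 266 = 242

No, not collinear (determinant = 242)


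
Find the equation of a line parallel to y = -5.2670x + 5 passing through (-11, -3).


Parallel lines have equal slopes.
m2 = -5.2670
b2 = -3 + 5.2670*(-11) = -60.9370

y = -5.2670x - 60.9370


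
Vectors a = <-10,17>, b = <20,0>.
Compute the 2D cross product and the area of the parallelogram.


cross = -10*0 - 17*20 = 0 - 340 = -340
Parallelogram area = |-340| = 340

cross = -340, parallelogram area = 340


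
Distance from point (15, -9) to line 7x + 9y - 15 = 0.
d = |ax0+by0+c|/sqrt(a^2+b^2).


|7*15 + 9*(-9) - 15| = |9| = 9
sqrt(49 + 81) = sqrt(130) = 11.4018
d = 9/sqrt(130) = 0.7894

0.7894


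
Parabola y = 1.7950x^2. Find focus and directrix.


a = 1.7950
1/(4a) = 0.1393
Focus = (0, 0.1393)
Directrix: y = -0.1393

Focus = (0, 0.1393), Directrix: y = -0.1393


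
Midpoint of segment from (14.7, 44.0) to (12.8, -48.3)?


Mx = (14.7 + 12.8)/2 = 27.5/2 = 13.7500
My = (44.0 - 48.3)/2 = -4.3/2 = -2.1500

(13.7500, -2.1500)


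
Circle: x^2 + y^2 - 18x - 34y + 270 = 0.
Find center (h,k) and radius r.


h = -D/2 = 18/2 = 9
k = -E/2 = 34/2 = 17
r^2 = h^2 + k^2 - F = 81 + 289 - 270 = 100
r = 10

Center (9, 17), radius = 10


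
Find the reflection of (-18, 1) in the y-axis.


Reflection rule for y-axis: (-x, y)
(-18, 1) -> (18, 1)

(18, 1)


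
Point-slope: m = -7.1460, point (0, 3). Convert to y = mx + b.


y - 3 = -7.1460(x - 0)
y = -7.1460x + 3 + 7.1460*0
y = -7.1460x + 3.0000

y = -7.1460x + 3.0000


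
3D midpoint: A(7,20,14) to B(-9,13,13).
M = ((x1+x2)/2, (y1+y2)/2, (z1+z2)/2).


Mx = (7- 9)/2 = -1.0000
My = (20+13)/2 = 16.5000
Mz = (14+13)/2 = 13.5000

M = (-1.0000, 16.5000, 13.5000)


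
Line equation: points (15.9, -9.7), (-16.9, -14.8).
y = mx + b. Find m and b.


m = (-5.1)/(-32.8) = 0.1555
b = y1 - m*x1 = -9.7 - (-5.1*15.9)/(-32.8) = -9.7 - 2.4723 = -12.1723

y = 0.1555x - 12.1723


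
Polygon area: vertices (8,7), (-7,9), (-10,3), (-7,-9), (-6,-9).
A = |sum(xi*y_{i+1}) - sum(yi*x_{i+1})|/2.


sum(xi*y_{i+1}) = 8*9 - 7*3 - 10*(-9) - 7*(-9) - 6*7 = 162
sum(yi*x_{i+1}) = 7*(-7) + 9*(-10) + 3*(-7) - 9*(-6) - 9*8 = -178
Area = |162 + 178|/2 = 340/2 = 170.0000

170.0000 sq units


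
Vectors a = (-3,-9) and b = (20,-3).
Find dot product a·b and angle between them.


a·b = -3*20 - 9*(-3) = -60 + 27 = -33
|a| = sqrt(9+81) = 9.4868
|b| = sqrt(400+9) = 20.2237
cos(theta) = -33/(sqrt(90)*sqrt(409)) = -33/sqrt(36810) = -0.172001
theta = arccos(-33/sqrt(36810)) = 99.9042 degrees

a·b = -33, theta = 99.9042 deg


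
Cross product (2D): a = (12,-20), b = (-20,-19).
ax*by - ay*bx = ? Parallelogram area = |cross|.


cross = 12*(-19) + 20*(-20) = -228 - 400 = -628
Parallelogram area = |-628| = 628

cross = -628, parallelogram area = 628


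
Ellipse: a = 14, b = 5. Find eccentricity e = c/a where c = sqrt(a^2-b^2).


c = sqrt(196-25) = sqrt(171) = 13.0767
e = c/a = sqrt(171)/14 = 0.9340

e = 0.9340


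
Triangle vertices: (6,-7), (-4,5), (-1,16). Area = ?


6*(5-16) = -66
-4*(16+ 7) = -92
-1*(-7-5) = 12
sum = -146
Area = |-146|/2 = 73.0000

73.0000 sq units


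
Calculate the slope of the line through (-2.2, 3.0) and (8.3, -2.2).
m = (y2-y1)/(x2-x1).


dy = -2.2 - 3.0 = -5.2
dx = 8.3 + 2.2 = 10.5
m = -5.2/10.5 = -0.4952

m = -0.4952


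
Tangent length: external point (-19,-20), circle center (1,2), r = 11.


d = sqrt((-19-1)^2 + (-20-2)^2) = sqrt(400+484) = 29.7321
L = sqrt(884.0000 - 121) = sqrt(763.0000) = 27.6225

27.6225


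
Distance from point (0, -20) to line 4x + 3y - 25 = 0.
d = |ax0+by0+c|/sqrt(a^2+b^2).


|4*0 + 3*(-20) - 25| = |-85| = 85
sqrt(16 + 9) = sqrt(25) = 5.0000
d = 85/sqrt(25) = 17.0000

17.0000


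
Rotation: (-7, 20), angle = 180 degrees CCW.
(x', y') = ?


cos(180) = -1, sin(180) = 0
x' = -7*(-1) - 20*0 = 7
y' = -7*0 + 20*(-1) = -20

(7, -20)


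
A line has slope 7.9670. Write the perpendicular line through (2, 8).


Perpendicular slope = -1/m1 = -1/7.9670 = -0.1255
b2 = y0 - m2*x0 = 8 + 2/7.9670 = 8 + 0.2510 = 8.2510

y = -0.1255x + 8.2510


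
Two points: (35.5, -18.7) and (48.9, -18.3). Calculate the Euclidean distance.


dx = 48.9 - 35.5 = 13.4
dy = -18.3 + 18.7 = 0.4
d = sqrt(179.56 + 0.16) = sqrt(179.72) = 13.4060

13.4060


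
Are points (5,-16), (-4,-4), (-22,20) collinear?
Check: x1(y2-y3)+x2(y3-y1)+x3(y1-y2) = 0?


5*(-4-20) - 4*(20+ 16) - 22*(-16+ 4)
= -120 - 144 + 264 = 0

Yes, collinear (determinant = 0)


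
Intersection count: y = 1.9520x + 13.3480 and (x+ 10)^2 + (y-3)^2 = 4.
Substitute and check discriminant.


Substitute y = 1.9520x + 13.3480: (x+ 10)^2 + (1.9520x+13.3480-3)^2 = 4
Expand to Ax^2 + Bx + C = 0, where b-k = 10.348
A = 1+m^2 = 4.810304
B = 2(m(b-k) - h) = 2(1.9520*10.348 + 10) = 60.398592
C = h^2 + (b-k)^2 - r^2 = 100 + 107.081104 - 4 = 203.081104
disc = B^2-4AC = 3647.9899 - 3907.5274 = -259.5375
disc < 0

0 intersection points


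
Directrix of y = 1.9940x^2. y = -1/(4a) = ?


a = 1.9940
1/(4a) = 0.1254
directrix: y = -0.1254 = -0.1254

y = -0.1254


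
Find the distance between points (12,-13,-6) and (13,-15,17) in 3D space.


dx=1, dy=-2, dz=23
d = sqrt(1+4+529) = sqrt(534) = 23.1084

23.1084


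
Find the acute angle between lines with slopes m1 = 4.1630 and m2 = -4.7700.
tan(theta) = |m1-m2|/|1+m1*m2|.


m1-m2 = 8.933
1+m1*m2 = -18.85751
tan(theta) = |8.933/(-18.85751)| = 0.473710
theta = arctan(|8.933/(-18.85751)|) = 25.3474 degrees (acute angle)

25.3474 degrees


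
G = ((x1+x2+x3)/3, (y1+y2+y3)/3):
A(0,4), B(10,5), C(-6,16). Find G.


Gx = (0+10- 6)/3 = 4/3 = 1.3333
Gy = (4+5+16)/3 = 25/3 = 8.3333

G = (1.3333, 8.3333)


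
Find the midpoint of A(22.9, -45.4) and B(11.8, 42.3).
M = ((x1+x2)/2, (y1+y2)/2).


Mx = (22.9 + 11.8)/2 = 34.7/2 = 17.3500
My = (-45.4 + 42.3)/2 = -3.1/2 = -1.5500

(17.3500, -1.5500)


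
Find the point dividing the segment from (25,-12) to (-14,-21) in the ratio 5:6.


Px = (5*(-14) + 6*25)/11 = 80/11 = 7.2727
Py = (5*(-21) + 6*(-12))/11 = -177/11 = -16.0909

P = (7.2727, -16.0909)


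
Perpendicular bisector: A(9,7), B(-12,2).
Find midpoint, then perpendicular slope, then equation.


Midpoint = (-1.5, 4.5)
Slope of AB = dy/dx = -5/(-21) = 0.2381
Perp slope = -dx/dy = -21/5 = -4.2000
b = My - (perp slope)*Mx = 4.5 + (-21*(-1.5))/(-5) = 4.5 - 6.3000 = -1.8000

y = -4.2000x - 1.8000


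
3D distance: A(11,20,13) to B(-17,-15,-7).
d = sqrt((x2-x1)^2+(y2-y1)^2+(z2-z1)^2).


dx=-28, dy=-35, dz=-20
d = sqrt(784+1225+400) = sqrt(2409) = 49.0816

49.0816


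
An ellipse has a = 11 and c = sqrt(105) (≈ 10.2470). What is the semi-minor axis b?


b^2 = 11^2 - (sqrt(105))^2 = 121 - 105 = 16
b = sqrt(16) = 4

b = 4


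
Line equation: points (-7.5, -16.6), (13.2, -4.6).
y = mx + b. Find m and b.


m = (12)/(20.7) = 0.5797
b = y1 - m*x1 = -16.6 - (12*(-7.5))/(20.7) = -16.6 + 4.3478 = -12.2522

y = 0.5797x - 12.2522


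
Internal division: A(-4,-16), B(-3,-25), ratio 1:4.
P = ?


Px = (1*(-3) + 4*(-4))/5 = -19/5 = -3.8000
Py = (1*(-25) + 4*(-16))/5 = -89/5 = -17.8000

P = (-3.8000, -17.8000)


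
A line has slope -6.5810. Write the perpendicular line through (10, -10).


Perpendicular slope = -1/m1 = -1/(-6.5810) = 0.1520
b2 = y0 - m2*x0 = -10 + 10/(-6.5810) = -10 - 1.5195 = -11.5195

y = 0.1520x - 11.5195


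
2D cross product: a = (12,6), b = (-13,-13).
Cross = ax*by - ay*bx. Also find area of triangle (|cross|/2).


cross = 12*(-13) - 6*(-13) = -156 + 78 = -78
Triangle area = |-78|/2 = 78/2 = 39.0000

cross = -78, triangle area = 39.0000


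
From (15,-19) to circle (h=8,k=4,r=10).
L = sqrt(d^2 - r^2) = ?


d = sqrt((15-8)^2 + (-19-4)^2) = sqrt(49+529) = 24.0416
L = sqrt(578.0000 - 100) = sqrt(478.0000) = 21.8632

21.8632


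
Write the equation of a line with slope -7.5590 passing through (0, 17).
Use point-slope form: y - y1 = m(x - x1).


y - 17 = -7.5590(x - 0)
y = -7.5590x + 17 + 7.5590*0
y = -7.5590x + 17.0000

y = -7.5590x + 17.0000


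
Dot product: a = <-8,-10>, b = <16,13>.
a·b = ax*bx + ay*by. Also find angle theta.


a·b = -8*16 - 10*13 = -128 - 130 = -258
|a| = sqrt(64+100) = 12.8062
|b| = sqrt(256+169) = 20.6155
cos(theta) = -258/(sqrt(164)*sqrt(425)) = -258/sqrt(69700) = -0.977245
theta = arccos(-258/sqrt(69700)) = 167.7537 degrees

a·b = -258, theta = 167.7537 deg


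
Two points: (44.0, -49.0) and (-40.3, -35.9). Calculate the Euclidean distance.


dx = -40.3 - 44.0 = -84.3
dy = -35.9 + 49.0 = 13.1
d = sqrt(7106.49 + 171.61) = sqrt(7278.1) = 85.3118

85.3118


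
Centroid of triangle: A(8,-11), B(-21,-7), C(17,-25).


Gx = (8- 21+17)/3 = 4/3 = 1.3333
Gy = (-11- 7- 25)/3 = -43/3 = -14.3333

G = (1.3333, -14.3333)


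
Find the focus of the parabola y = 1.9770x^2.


a = 1.9770
4a = 7.9080
focus = (0, 1/7.9080) = (0, 0.1265)

Focus = (0, 0.1265)


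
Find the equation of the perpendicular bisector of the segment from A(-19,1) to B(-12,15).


Midpoint = (-15.5, 8)
Slope of AB = dy/dx = 14/7 = 2.0000
Perp slope = -dx/dy = -7/14 = -0.5000
b = My - (perp slope)*Mx = 8 + (7*(-15.5))/14 = 8 - 7.7500 = 0.2500

y = -0.5000x + 0.2500


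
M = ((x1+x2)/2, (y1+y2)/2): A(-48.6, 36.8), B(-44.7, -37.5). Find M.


Mx = (-48.6 - 44.7)/2 = -93.3/2 = -46.6500
My = (36.8 - 37.5)/2 = -0.7/2 = -0.3500

(-46.6500, -0.3500)


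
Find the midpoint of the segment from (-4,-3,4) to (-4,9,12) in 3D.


Mx = (-4- 4)/2 = -4.0000
My = (-3+9)/2 = 3.0000
Mz = (4+12)/2 = 8.0000

M = (-4.0000, 3.0000, 8.0000)


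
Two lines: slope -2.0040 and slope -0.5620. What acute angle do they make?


m1-m2 = -1.442
1+m1*m2 = 2.126248
tan(theta) = |-1.442/2.126248| = 0.678190
theta = arctan(|-1.442/2.126248|) = 34.1447 degrees (acute angle)

34.1447 degrees


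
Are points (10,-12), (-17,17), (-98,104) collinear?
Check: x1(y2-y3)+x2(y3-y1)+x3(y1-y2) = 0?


10*(17-104) - 17*(104+ 12) - 98*(-12-17)
= -870 - 1972 + 2842 = 0

Yes, collinear (determinant = 0)


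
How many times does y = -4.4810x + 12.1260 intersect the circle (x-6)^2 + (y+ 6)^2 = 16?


Substitute y = -4.4810x + 12.1260: (x-6)^2 + (-4.4810x+12.1260+ 6)^2 = 16
Expand to Ax^2 + Bx + C = 0, where b-k = 18.126
A = 1+m^2 = 21.079361
B = 2(m(b-k) - h) = 2(-4.4810*18.126 - 6) = -174.445212
C = h^2 + (b-k)^2 - r^2 = 36 + 328.551876 - 16 = 348.551876
disc = B^2-4AC = 30431.1320 - 29389.0033 = 1042.1287
disc > 0

2 intersection points


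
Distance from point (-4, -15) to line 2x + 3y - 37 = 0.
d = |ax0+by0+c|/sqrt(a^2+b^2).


|2*(-4) + 3*(-15) - 37| = |-90| = 90
sqrt(4 + 9) = sqrt(13) = 3.6056
d = 90/sqrt(13) = 24.9615

24.9615


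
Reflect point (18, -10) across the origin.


Reflection rule for origin: (-x, -y)
(18, -10) -> (-18, 10)

(-18, 10)


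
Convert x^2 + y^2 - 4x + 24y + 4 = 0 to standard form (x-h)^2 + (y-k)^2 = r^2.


h = -D/2 = 4/2 = 2
k = -E/2 = -24/2 = -12
r^2 = h^2 + k^2 - F = 4 + 144 - 4 = 144
r = 12

Center (2, -12), radius = 12


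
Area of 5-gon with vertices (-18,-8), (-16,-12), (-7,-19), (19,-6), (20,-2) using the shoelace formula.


sum(xi*y_{i+1}) = -18*(-12) - 16*(-19) - 7*(-6) + 19*(-2) + 20*(-8) = 364
sum(yi*x_{i+1}) = -8*(-16) - 12*(-7) - 19*19 - 6*20 - 2*(-18) = -233
Area = |364 + 233|/2 = 597/2 = 298.5000

298.5000 sq units


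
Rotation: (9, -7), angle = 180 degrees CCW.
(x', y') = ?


cos(180) = -1, sin(180) = 0
x' = 9*(-1) + 7*0 = -9
y' = 9*0 - 7*(-1) = 7

(-9, 7)


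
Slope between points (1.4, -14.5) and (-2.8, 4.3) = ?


dy = 4.3 + 14.5 = 18.8
dx = -2.8 - 1.4 = -4.2
m = 18.8/(-4.2) = -4.4762

m = -4.4762


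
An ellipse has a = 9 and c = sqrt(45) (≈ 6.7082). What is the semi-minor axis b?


b^2 = 9^2 - (sqrt(45))^2 = 81 - 45 = 36
b = sqrt(36) = 6

b = 6


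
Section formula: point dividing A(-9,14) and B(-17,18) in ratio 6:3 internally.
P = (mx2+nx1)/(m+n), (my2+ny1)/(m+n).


Px = (6*(-17) + 3*(-9))/9 = -129/9 = -14.3333
Py = (6*18 + 3*14)/9 = 150/9 = 16.6667

P = (-14.3333, 16.6667)


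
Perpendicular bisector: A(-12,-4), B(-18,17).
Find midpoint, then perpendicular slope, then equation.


Midpoint = (-15, 6.5)
Slope of AB = dy/dx = 21/(-6) = -3.5000
Perp slope = -dx/dy = 6/21 = 0.2857
b = My - (perp slope)*Mx = 6.5 + (-6*(-15))/21 = 6.5 + 4.2857 = 10.7857

y = 0.2857x + 10.7857


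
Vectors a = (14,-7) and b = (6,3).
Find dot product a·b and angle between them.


a·b = 14*6 - 7*3 = 84 - 21 = 63
|a| = sqrt(196+49) = 15.6525
|b| = sqrt(36+9) = 6.7082
cos(theta) = 63/(sqrt(245)*sqrt(45)) = 63/sqrt(11025) = 0.600000
theta = arccos(63/sqrt(11025)) = 53.1301 degrees

a·b = 63, theta = 53.1301 deg


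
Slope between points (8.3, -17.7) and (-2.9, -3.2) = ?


dy = -3.2 + 17.7 = 14.5
dx = -2.9 - 8.3 = -11.2
m = 14.5/(-11.2) = -1.2946

m = -1.2946


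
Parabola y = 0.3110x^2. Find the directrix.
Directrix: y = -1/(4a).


a = 0.3110
1/(4a) = 0.8039
directrix: y = -0.8039 = -0.8039

y = -0.8039


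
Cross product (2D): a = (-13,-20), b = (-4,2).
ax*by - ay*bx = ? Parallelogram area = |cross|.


cross = -13*2 + 20*(-4) = -26 - 80 = -106
Parallelogram area = |-106| = 106

cross = -106, parallelogram area = 106


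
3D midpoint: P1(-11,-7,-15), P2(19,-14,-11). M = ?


Mx = (-11+19)/2 = 4.0000
My = (-7- 14)/2 = -10.5000
Mz = (-15- 11)/2 = -13.0000

M = (4.0000, -10.5000, -13.0000)


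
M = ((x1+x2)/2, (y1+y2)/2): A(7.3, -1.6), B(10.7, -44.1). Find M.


Mx = (7.3 + 10.7)/2 = 18.0/2 = 9.0000
My = (-1.6 - 44.1)/2 = -45.7/2 = -22.8500

(9.0000, -22.8500)


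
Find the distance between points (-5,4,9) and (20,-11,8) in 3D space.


dx=25, dy=-15, dz=-1
d = sqrt(625+225+1) = sqrt(851) = 29.1719

29.1719


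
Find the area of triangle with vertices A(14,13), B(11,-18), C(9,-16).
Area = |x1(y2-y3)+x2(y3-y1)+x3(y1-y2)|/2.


14*(-18+ 16) = -28
11*(-16-13) = -319
9*(13+ 18) = 279
sum = -68
Area = |-68|/2 = 34.0000

34.0000 sq units


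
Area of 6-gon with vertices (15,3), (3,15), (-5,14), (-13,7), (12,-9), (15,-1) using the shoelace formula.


sum(xi*y_{i+1}) = 15*15 + 3*14 - 5*7 - 13*(-9) + 12*(-1) + 15*3 = 382
sum(yi*x_{i+1}) = 3*3 + 15*(-5) + 14*(-13) + 7*12 - 9*15 - 1*15 = -314
Area = |382 + 314|/2 = 696/2 = 348.0000

348.0000 sq units


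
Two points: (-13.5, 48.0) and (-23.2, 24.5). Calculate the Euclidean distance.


dx = -23.2 + 13.5 = -9.7
dy = 24.5 - 48.0 = -23.5
d = sqrt(94.09 + 552.25) = sqrt(646.34) = 25.4232

25.4232


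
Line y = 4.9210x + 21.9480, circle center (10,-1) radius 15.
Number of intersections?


Substitute y = 4.9210x + 21.9480: (x-10)^2 + (4.9210x+21.9480+ 1)^2 = 225
Expand to Ax^2 + Bx + C = 0, where b-k = 22.948
A = 1+m^2 = 25.216241
B = 2(m(b-k) - h) = 2(4.9210*22.948 - 10) = 205.854216
C = h^2 + (b-k)^2 - r^2 = 100 + 526.610704 - 225 = 401.610704
disc = B^2-4AC = 42375.9582 - 40508.4492 = 1867.5090
disc > 0

2 intersection points


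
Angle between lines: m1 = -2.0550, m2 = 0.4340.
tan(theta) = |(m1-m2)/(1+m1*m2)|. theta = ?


m1-m2 = -2.489
1+m1*m2 = 0.10813
tan(theta) = |-2.489/0.10813| = 23.018589
theta = arctan(|-2.489/0.10813|) = 87.5125 degrees (acute angle)

87.5125 degrees


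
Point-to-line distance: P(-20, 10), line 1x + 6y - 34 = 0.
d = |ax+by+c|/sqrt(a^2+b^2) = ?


|1*(-20) + 6*10 - 34| = |6| = 6
sqrt(1 + 36) = sqrt(37) = 6.0828
d = 6/sqrt(37) = 0.9864

0.9864


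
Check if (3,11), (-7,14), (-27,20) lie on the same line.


3*(14-20) - 7*(20-11) - 27*(11-14)
= -18 - 63 + 81 = 0

Yes, collinear (determinant = 0)


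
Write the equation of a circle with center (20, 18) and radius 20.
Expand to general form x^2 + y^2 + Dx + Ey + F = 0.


(x-20)^2 + (y-18)^2 = 20^2
D = -2h = -40, E = -2k = -36
F = h^2+k^2-r^2 = 400+324-400 = 324

x^2 + y^2 - 40x - 36y + 324 = 0


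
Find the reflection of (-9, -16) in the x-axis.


Reflection rule for x-axis: (x, -y)
(-9, -16) -> (-9, 16)

(-9, 16)


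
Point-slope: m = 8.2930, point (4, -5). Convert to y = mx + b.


y + 5 = 8.2930(x - 4)
y = 8.2930x - 5 - 8.2930*4
y = 8.2930x - 38.1720

y = 8.2930x - 38.1720


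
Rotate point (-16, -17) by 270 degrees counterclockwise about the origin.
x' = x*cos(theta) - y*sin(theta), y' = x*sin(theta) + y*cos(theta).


cos(270) = 0, sin(270) = -1
x' = -16*0 + 17*(-1) = -17
y' = -16*(-1) - 17*0 = 16

(-17, 16)


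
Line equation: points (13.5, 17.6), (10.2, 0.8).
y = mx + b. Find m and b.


m = (-16.8)/(-3.3) = 5.0909
b = y1 - m*x1 = 17.6 - (-16.8*13.5)/(-3.3) = 17.6 - 68.7273 = -51.1273

y = 5.0909x - 51.1273


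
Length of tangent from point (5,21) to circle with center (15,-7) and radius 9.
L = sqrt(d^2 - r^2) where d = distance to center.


d = sqrt((5-15)^2 + (21+ 7)^2) = sqrt(100+784) = 29.7321
L = sqrt(884.0000 - 81) = sqrt(803.0000) = 28.3373

28.3373


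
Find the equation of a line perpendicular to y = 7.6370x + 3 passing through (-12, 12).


Perpendicular slope = -1/m1 = -1/7.6370 = -0.1309
b2 = y0 - m2*x0 = 12 - 12/7.6370 = 12 - 1.5713 = 10.4287

y = -0.1309x + 10.4287


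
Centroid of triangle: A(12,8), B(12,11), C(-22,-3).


Gx = (12+12- 22)/3 = 2/3 = 0.6667
Gy = (8+11- 3)/3 = 16/3 = 5.3333

G = (0.6667, 5.3333)


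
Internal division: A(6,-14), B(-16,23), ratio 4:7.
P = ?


Px = (4*(-16) + 7*6)/11 = -22/11 = -2.0000
Py = (4*23 + 7*(-14))/11 = -6/11 = -0.5455

P = (-2.0000, -0.5455)


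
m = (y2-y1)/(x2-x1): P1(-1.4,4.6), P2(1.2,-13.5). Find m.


dy = -13.5 - 4.6 = -18.1
dx = 1.2 + 1.4 = 2.6
m = -18.1/2.6 = -6.9615

m = -6.9615


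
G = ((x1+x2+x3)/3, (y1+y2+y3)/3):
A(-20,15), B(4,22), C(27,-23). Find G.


Gx = (-20+4+27)/3 = 11/3 = 3.6667
Gy = (15+22- 23)/3 = 14/3 = 4.6667

G = (3.6667, 4.6667)


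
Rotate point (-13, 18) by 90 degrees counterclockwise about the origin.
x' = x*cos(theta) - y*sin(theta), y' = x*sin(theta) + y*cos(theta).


cos(90) = 0, sin(90) = 1
x' = -13*0 - 18*1 = -18
y' = -13*1 + 18*0 = -13

(-18, -13)


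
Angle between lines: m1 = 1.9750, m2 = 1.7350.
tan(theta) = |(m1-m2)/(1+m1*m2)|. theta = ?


m1-m2 = 0.24
1+m1*m2 = 4.426625
tan(theta) = |0.24/4.426625| = 0.054217
theta = arctan(|0.24/4.426625|) = 3.1034 degrees (acute angle)

3.1034 degrees


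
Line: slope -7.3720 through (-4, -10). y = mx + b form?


y + 10 = -7.3720(x + 4)
y = -7.3720x - 10 + 7.3720*(-4)
y = -7.3720x - 39.4880

y = -7.3720x - 39.4880


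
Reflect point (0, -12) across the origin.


Reflection rule for origin: (-x, -y)
(0, -12) -> (0, 12)

(0, 12)


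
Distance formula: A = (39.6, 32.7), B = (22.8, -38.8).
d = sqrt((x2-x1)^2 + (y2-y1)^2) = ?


dx = 22.8 - 39.6 = -16.8
dy = -38.8 - 32.7 = -71.5
d = sqrt(282.24 + 5112.25) = sqrt(5394.49) = 73.4472

73.4472


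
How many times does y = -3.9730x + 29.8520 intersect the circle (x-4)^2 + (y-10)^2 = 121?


Substitute y = -3.9730x + 29.8520: (x-4)^2 + (-3.9730x+29.8520-10)^2 = 121
Expand to Ax^2 + Bx + C = 0, where b-k = 19.852
A = 1+m^2 = 16.784729
B = 2(m(b-k) - h) = 2(-3.9730*19.852 - 4) = -165.743992
C = h^2 + (b-k)^2 - r^2 = 16 + 394.101904 - 121 = 289.101904
disc = B^2-4AC = 27471.0709 - 19409.9884 = 8061.0825
disc > 0

2 intersection points


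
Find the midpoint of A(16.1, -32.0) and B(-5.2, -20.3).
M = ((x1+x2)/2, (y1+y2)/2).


Mx = (16.1 - 5.2)/2 = 10.9/2 = 5.4500
My = (-32.0 - 20.3)/2 = -52.3/2 = -26.1500

(5.4500, -26.1500)


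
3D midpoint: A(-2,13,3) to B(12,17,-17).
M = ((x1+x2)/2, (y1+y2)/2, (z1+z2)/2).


Mx = (-2+12)/2 = 5.0000
My = (13+17)/2 = 15.0000
Mz = (3- 17)/2 = -7.0000

M = (5.0000, 15.0000, -7.0000)


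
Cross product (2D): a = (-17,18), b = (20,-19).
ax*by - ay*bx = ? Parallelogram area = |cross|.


cross = -17*(-19) - 18*20 = 323 - 360 = -37
Parallelogram area = |-37| = 37

cross = -37, parallelogram area = 37


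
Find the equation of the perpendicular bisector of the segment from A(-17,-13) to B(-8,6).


Midpoint = (-12.5, -3.5)
Slope of AB = dy/dx = 19/9 = 2.1111
Perp slope = -dx/dy = -9/19 = -0.4737
b = My - (perp slope)*Mx = -3.5 + (9*(-12.5))/19 = -3.5 - 5.9211 = -9.4211

y = -0.4737x - 9.4211


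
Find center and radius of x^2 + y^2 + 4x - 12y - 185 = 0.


h = -D/2 = -4/2 = -2
k = -E/2 = 12/2 = 6
r^2 = h^2 + k^2 - F = 4 + 36 + 185 = 225
r = 15

Center (-2, 6), radius = 15


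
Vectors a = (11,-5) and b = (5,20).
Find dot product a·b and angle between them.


a·b = 11*5 - 5*20 = 55 - 100 = -45
|a| = sqrt(121+25) = 12.0830
|b| = sqrt(25+400) = 20.6155
cos(theta) = -45/(sqrt(146)*sqrt(425)) = -45/sqrt(62050) = -0.180652
theta = arccos(-45/sqrt(62050)) = 100.4077 degrees

a·b = -45, theta = 100.4077 deg


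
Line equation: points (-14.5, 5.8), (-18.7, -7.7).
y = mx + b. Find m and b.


m = (-13.5)/(-4.2) = 3.2143
b = y1 - m*x1 = 5.8 - (-13.5*(-14.5))/(-4.2) = 5.8 + 46.6071 = 52.4071

y = 3.2143x + 52.4071


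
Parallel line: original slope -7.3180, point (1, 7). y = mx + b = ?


Parallel lines have equal slopes.
m2 = -7.3180
b2 = 7 + 7.3180*1 = 14.3180

y = -7.3180x + 14.3180


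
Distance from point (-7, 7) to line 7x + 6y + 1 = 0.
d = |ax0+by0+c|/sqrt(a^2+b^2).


|7*(-7) + 6*7 + 1| = |-6| = 6
sqrt(49 + 36) = sqrt(85) = 9.2195
d = 6/sqrt(85) = 0.6508

0.6508


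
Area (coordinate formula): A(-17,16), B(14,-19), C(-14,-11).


-17*(-19+ 11) = 136
14*(-11-16) = -378
-14*(16+ 19) = -490
sum = -732
Area = |-732|/2 = 366.0000

366.0000 sq units


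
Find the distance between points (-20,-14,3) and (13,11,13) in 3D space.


dx=33, dy=25, dz=10
d = sqrt(1089+625+100) = sqrt(1814) = 42.5911

42.5911


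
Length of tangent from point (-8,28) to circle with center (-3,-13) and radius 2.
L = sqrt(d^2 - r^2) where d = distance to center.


d = sqrt((-8+ 3)^2 + (28+ 13)^2) = sqrt(25+1681) = 41.3038
L = sqrt(1706.0000 - 4) = sqrt(1702.0000) = 41.2553

41.2553


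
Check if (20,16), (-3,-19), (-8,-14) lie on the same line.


20*(-19+ 14) - 3*(-14-16) - 8*(16+ 19)
= -100 + 90 - 280 = -290

No, not collinear (determinant = -290)


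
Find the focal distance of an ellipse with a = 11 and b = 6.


c^2 = 11^2 - 6^2 = 121 - 36 = 85
c = sqrt(85) = 9.2195

c = 9.2195


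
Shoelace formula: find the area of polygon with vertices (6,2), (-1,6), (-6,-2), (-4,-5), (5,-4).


sum(xi*y_{i+1}) = 6*6 - 1*(-2) - 6*(-5) - 4*(-4) + 5*2 = 94
sum(yi*x_{i+1}) = 2*(-1) + 6*(-6) - 2*(-4) - 5*5 - 4*6 = -79
Area = |94 + 79|/2 = 173/2 = 86.5000

86.5000 sq units


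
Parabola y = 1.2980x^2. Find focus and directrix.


a = 1.2980
1/(4a) = 0.1926
Focus = (0, 0.1926)
Directrix: y = -0.1926

Focus = (0, 0.1926), Directrix: y = -0.1926


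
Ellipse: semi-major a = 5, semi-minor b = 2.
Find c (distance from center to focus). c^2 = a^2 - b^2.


c^2 = 5^2 - 2^2 = 25 - 4 = 21
c = sqrt(21) = 4.5826

c = 4.5826


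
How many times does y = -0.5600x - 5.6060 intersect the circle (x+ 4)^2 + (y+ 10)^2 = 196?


Substitute y = -0.5600x - 5.6060: (x+ 4)^2 + (-0.5600x- 5.6060+ 10)^2 = 196
Expand to Ax^2 + Bx + C = 0, where b-k = 4.394
A = 1+m^2 = 1.3136
B = 2(m(b-k) - h) = 2(-0.5600*4.394 + 4) = 3.07872
C = h^2 + (b-k)^2 - r^2 = 16 + 19.307236 - 196 = -160.692764
disc = B^2-4AC = 9.4785 + 844.3441 = 853.8226
disc > 0

2 intersection points


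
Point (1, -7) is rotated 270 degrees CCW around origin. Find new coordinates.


cos(270) = 0, sin(270) = -1
x' = 1*0 + 7*(-1) = -7
y' = 1*(-1) - 7*0 = -1

(-7, -1)


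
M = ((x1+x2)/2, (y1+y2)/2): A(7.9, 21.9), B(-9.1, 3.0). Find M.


Mx = (7.9 - 9.1)/2 = -1.2/2 = -0.6000
My = (21.9 + 3.0)/2 = 24.9/2 = 12.4500

(-0.6000, 12.4500)


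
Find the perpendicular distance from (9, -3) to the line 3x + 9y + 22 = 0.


|3*9 + 9*(-3) + 22| = |22| = 22
sqrt(9 + 81) = sqrt(90) = 9.4868
d = 22/sqrt(90) = 2.3190

2.3190


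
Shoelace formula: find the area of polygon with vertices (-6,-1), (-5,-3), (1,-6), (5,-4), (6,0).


sum(xi*y_{i+1}) = -6*(-3) - 5*(-6) + 1*(-4) + 5*0 + 6*(-1) = 38
sum(yi*x_{i+1}) = -1*(-5) - 3*1 - 6*5 - 4*6 + 0*(-6) = -52
Area = |38 + 52|/2 = 90/2 = 45.0000

45.0000 sq units


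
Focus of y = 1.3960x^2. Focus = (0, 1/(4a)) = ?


a = 1.3960
4a = 5.5840
focus = (0, 1/5.5840) = (0, 0.1791)

Focus = (0, 0.1791)


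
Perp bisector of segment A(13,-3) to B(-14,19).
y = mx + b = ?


Midpoint = (-0.5, 8)
Slope of AB = dy/dx = 22/(-27) = -0.8148
Perp slope = -dx/dy = 27/22 = 1.2273
b = My - (perp slope)*Mx = 8 + (-27*(-0.5))/22 = 8 + 0.6136 = 8.6136

y = 1.2273x + 8.6136
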